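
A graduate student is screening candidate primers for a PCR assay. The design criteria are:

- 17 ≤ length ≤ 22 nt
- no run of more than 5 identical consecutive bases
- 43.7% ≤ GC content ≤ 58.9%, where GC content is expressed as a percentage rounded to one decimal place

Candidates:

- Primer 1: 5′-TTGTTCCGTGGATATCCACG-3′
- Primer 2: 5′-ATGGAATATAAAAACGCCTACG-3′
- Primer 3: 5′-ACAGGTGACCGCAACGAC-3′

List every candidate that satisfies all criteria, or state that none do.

Primer 1 only.

Primer 1 (20 nt, A=3 T=7 G=5 C=5): length 20 ✓; longest run = 2 ✓; GC 10/20 = 50.0% ✓ — passes.
Primer 2 (22 nt, A=10 T=4 G=4 C=4): length 22 ✓; longest run = 5 ✓; GC 8/22 = 36.4%, outside 43.7–58.9% ✗ — fails.
Primer 3 (18 nt, A=6 T=1 G=5 C=6): length 18 ✓; longest run = 2 ✓; GC 11/18 = 61.1%, outside 43.7–58.9% ✗ — fails.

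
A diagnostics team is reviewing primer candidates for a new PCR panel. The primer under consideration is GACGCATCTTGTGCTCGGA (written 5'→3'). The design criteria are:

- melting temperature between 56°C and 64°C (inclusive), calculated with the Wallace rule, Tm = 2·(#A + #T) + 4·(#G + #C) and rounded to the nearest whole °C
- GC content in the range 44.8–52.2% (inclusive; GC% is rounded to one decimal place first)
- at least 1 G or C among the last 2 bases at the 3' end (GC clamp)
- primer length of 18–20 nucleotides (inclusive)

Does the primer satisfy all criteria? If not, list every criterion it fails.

Fails: GC content.

Base counts: A=3, T=5, G=6, C=5 (length 19).
Tm: Tm = 2·8 + 4·11 = 60°C ✓
GC content: GC 11/19 = 57.9%, outside 44.8–52.2% ✗
GC clamp: 3' end GA has 1 G/C ✓
length: length 19 ✓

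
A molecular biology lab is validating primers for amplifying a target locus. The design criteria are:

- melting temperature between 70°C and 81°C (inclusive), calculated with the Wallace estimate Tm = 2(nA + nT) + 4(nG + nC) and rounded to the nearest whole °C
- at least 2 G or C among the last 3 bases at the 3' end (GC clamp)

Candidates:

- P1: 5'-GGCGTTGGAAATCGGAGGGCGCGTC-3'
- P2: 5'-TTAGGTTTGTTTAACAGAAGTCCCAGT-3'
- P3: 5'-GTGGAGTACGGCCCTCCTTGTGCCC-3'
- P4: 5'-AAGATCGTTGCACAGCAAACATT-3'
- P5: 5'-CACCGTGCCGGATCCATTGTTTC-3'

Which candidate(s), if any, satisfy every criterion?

P1 (25 nt, A=4 T=4 G=12 C=5): Tm = 2·8 + 4·17 = 84°C, outside 70–81°C ✗; 3' end GTC has 2 G/C ✓ — fails.
P2 (27 nt, A=7 T=10 G=6 C=4): Tm = 2·17 + 4·10 = 74°C ✓; 3' end AGT has 1 G/C, need ≥2 ✗ — fails.
P3 (25 nt, A=2 T=6 G=8 C=9): Tm = 2·8 + 4·17 = 84°C, outside 70–81°C ✗; 3' end CCC has 3 G/C ✓ — fails.
P4 (23 nt, A=9 T=5 G=4 C=5): Tm = 2·14 + 4·9 = 64°C, outside 70–81°C ✗; 3' end ATT has 0 G/C, need ≥2 ✗ — fails.
P5 (23 nt, A=3 T=7 G=5 C=8): Tm = 2·10 + 4·13 = 72°C ✓; 3' end TTC has 1 G/C, need ≥2 ✗ — fails.

None of the candidates satisfy all criteria.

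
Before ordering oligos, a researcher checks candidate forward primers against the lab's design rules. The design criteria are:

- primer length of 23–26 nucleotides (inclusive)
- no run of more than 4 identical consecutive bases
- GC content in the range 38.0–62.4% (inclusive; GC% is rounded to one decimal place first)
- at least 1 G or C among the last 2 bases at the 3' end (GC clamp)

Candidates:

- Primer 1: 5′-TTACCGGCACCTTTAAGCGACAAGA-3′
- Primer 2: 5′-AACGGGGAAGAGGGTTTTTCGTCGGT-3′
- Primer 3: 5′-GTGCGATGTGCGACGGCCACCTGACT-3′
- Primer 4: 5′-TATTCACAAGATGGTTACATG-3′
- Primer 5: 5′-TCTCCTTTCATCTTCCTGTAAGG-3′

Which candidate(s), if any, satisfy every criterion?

Primer 1 (25 nt, A=8 T=5 G=5 C=7): length 25 ✓; longest run = 3 ✓; GC 12/25 = 48.0% ✓; 3' end GA has 1 G/C ✓ — passes.
Primer 2 (26 nt, A=5 T=7 G=11 C=3): length 26 ✓; longest run = 5, exceeds 4 ✗; GC 14/26 = 53.8% ✓; 3' end GT has 1 G/C ✓ — fails.
Primer 3 (26 nt, A=4 T=5 G=9 C=8): length 26 ✓; longest run = 2 ✓; GC 17/26 = 65.4%, outside 38.0–62.4% ✗; 3' end CT has 1 G/C ✓ — fails.
Primer 4 (21 nt, A=7 T=7 G=4 C=3): length 21, outside 23–26 ✗; longest run = 2 ✓; GC 7/21 = 33.3%, outside 38.0–62.4% ✗; 3' end TG has 1 G/C ✓ — fails.
Primer 5 (23 nt, A=3 T=10 G=3 C=7): length 23 ✓; longest run = 3 ✓; GC 10/23 = 43.5% ✓; 3' end GG has 2 G/C ✓ — passes.

Primer 1 and Primer 5.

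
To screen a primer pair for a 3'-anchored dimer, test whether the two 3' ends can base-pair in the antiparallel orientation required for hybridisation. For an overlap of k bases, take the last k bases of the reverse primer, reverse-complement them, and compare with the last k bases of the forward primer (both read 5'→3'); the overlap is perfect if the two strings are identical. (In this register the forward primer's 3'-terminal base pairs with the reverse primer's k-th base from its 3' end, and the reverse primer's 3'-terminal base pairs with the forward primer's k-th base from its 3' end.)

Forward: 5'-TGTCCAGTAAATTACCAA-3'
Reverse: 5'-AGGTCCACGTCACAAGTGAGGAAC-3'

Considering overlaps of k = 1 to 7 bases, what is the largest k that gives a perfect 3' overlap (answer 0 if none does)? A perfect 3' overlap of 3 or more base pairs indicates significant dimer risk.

Last 7 bases (5'→3') — forward …TTACCAA, reverse …GAGGAAC.
Reverse complement of the reverse primer's last 7 bases: GTTCCTC; its first k bases are the reverse complement of the reverse primer's last k bases, so a perfect k-base overlap needs the forward primer's last k bases to equal them.
Comparing (forward last k vs required): k=1: A vs G ✗; k=2: AA vs GT ✗; k=3: CAA vs GTT ✗; k=4: CCAA vs GTTC ✗; k=5: ACCAA vs GTTCC ✗; k=6: TACCAA vs GTTCCT ✗; k=7: TTACCAA vs GTTCCTC ✗.
No overlap length from 1 to 7 is perfect, so the longest perfect 3' overlap is 0.

Longest perfect overlap: 0 complementary base pairs; below the dimer-risk threshold (threshold 3).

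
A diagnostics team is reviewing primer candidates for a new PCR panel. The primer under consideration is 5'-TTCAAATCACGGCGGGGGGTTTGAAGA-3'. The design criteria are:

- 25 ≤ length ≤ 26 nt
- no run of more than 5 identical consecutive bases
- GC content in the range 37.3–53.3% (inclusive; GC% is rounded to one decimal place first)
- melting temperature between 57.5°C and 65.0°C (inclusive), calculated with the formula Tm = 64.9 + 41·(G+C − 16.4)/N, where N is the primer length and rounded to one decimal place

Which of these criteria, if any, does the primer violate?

Fails: length, homopolymer run.

Base counts: A=7, T=6, G=10, C=4 (length 27).
length: length 27, outside 25–26 ✗
homopolymer run: longest run = 6, exceeds 5 ✗
GC content: GC 14/27 = 51.9% ✓
Tm: Tm = 64.9 + 41·(14 − 16.4)/27 = 61.3°C ✓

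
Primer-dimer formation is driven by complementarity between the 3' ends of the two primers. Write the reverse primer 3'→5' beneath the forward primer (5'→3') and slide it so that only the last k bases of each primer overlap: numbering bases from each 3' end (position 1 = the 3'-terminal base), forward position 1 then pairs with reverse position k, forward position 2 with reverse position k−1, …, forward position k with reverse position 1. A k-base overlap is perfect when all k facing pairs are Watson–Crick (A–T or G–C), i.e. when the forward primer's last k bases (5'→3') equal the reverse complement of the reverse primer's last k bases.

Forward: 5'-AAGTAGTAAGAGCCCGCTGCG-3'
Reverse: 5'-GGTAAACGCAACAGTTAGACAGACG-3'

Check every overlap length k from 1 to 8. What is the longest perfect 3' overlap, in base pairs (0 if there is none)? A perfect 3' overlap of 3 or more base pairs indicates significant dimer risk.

Longest perfect overlap: 2 complementary base pairs; below the dimer-risk threshold (threshold 3).

Last 8 bases (5'→3') — forward …CCGCTGCG, reverse …GACAGACG.
Reverse complement of the reverse primer's last 8 bases: CGTCTGTC; its first k bases are the reverse complement of the reverse primer's last k bases, so a perfect k-base overlap needs the forward primer's last k bases to equal them.
Comparing (forward last k vs required): k=1: G vs C ✗; k=2: CG vs CG ✓; k=3: GCG vs CGT ✗; k=4: TGCG vs CGTC ✗; k=5: CTGCG vs CGTCT ✗; k=6: GCTGCG vs CGTCTG ✗; k=7: CGCTGCG vs CGTCTGT ✗; k=8: CCGCTGCG vs CGTCTGTC ✗.
Only k = 2 is perfect, so the longest perfect 3' overlap is 2.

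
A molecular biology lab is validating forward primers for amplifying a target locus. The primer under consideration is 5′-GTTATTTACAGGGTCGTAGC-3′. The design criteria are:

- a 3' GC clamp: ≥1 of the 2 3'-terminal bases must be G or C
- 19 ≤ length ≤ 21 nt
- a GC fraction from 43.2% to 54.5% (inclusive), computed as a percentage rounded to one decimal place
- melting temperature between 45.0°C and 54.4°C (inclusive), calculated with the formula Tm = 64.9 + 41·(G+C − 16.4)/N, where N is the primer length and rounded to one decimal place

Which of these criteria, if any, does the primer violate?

Meets all criteria.

Base counts: A=4, T=7, G=6, C=3 (length 20).
GC clamp: 3' end GC has 2 G/C ✓
length: length 20 ✓
GC content: GC 9/20 = 45.0% ✓
Tm: Tm = 64.9 + 41·(9 − 16.4)/20 = 49.7°C ✓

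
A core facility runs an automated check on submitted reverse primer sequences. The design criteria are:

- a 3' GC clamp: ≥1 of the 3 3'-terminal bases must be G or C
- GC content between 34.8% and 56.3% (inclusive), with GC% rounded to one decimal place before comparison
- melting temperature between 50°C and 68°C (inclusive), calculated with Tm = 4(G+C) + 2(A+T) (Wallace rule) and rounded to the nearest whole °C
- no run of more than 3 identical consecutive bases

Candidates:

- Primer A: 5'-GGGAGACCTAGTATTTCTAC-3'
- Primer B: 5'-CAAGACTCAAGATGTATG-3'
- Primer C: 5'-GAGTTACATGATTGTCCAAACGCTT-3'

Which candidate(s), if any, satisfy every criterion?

Primer A (20 nt, A=5 T=6 G=5 C=4): 3' end TAC has 1 G/C ✓; GC 9/20 = 45.0% ✓; Tm = 2·11 + 4·9 = 58°C ✓; longest run = 3 ✓ — passes.
Primer B (18 nt, A=7 T=4 G=4 C=3): 3' end ATG has 1 G/C ✓; GC 7/18 = 38.9% ✓; Tm = 2·11 + 4·7 = 50°C ✓; longest run = 2 ✓ — passes.
Primer C (25 nt, A=7 T=8 G=5 C=5): 3' end CTT has 1 G/C ✓; GC 10/25 = 40.0% ✓; Tm = 2·15 + 4·10 = 70°C, outside 50–68°C ✗; longest run = 3 ✓ — fails.

Primer A and Primer B.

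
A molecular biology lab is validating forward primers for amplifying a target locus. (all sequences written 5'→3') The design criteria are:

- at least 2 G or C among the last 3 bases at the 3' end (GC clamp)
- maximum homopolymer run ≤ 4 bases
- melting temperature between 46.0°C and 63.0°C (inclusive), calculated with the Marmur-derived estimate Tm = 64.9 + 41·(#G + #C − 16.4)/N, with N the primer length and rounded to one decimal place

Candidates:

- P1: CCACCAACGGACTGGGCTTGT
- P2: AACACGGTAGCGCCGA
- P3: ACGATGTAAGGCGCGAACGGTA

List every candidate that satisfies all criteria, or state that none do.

P1 (21 nt, A=4 T=4 G=6 C=7): 3' end TGT has 1 G/C, need ≥2 ✗; longest run = 3 ✓; Tm = 64.9 + 41·(13 − 16.4)/21 = 58.3°C ✓ — fails.
P2 (16 nt, A=5 T=1 G=5 C=5): 3' end CGA has 2 G/C ✓; longest run = 2 ✓; Tm = 64.9 + 41·(10 − 16.4)/16 = 48.5°C ✓ — passes.
P3 (22 nt, A=7 T=3 G=8 C=4): 3' end GTA has 1 G/C, need ≥2 ✗; longest run = 2 ✓; Tm = 64.9 + 41·(12 − 16.4)/22 = 56.7°C ✓ — fails.

P2 only.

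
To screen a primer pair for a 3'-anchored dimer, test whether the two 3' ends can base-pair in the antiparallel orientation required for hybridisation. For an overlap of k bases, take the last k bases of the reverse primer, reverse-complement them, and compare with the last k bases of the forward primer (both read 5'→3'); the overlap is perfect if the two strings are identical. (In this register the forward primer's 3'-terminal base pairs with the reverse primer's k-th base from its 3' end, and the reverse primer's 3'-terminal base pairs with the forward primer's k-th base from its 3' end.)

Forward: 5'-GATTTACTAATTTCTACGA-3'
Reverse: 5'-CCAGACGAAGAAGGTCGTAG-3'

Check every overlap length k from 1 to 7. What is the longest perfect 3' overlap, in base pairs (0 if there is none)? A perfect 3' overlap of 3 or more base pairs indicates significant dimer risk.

Last 7 bases (5'→3') — forward …TCTACGA, reverse …GTCGTAG.
Reverse complement of the reverse primer's last 7 bases: CTACGAC; its first k bases are the reverse complement of the reverse primer's last k bases, so a perfect k-base overlap needs the forward primer's last k bases to equal them.
Comparing (forward last k vs required): k=1: A vs C ✗; k=2: GA vs CT ✗; k=3: CGA vs CTA ✗; k=4: ACGA vs CTAC ✗; k=5: TACGA vs CTACG ✗; k=6: CTACGA vs CTACGA ✓; k=7: TCTACGA vs CTACGAC ✗.
Only k = 6 is perfect, so the longest perfect 3' overlap is 6.

Longest perfect overlap: 6 complementary base pairs; significant dimer risk (threshold 3).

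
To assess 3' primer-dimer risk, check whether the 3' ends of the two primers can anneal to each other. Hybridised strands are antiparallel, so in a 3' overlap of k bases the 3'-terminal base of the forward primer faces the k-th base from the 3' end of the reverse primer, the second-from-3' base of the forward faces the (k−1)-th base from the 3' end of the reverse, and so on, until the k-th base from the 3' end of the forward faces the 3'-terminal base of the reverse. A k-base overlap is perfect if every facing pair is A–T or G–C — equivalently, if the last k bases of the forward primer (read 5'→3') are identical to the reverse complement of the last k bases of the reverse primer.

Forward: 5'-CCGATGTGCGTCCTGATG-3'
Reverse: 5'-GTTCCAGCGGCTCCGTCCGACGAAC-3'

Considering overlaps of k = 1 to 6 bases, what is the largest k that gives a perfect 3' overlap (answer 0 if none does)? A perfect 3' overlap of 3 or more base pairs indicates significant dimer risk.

Last 6 bases (5'→3') — forward …CTGATG, reverse …ACGAAC.
Reverse complement of the reverse primer's last 6 bases: GTTCGT; its first k bases are the reverse complement of the reverse primer's last k bases, so a perfect k-base overlap needs the forward primer's last k bases to equal them.
Comparing (forward last k vs required): k=1: G vs G ✓; k=2: TG vs GT ✗; k=3: ATG vs GTT ✗; k=4: GATG vs GTTC ✗; k=5: TGATG vs GTTCG ✗; k=6: CTGATG vs GTTCGT ✗.
Only k = 1 is perfect, so the longest perfect 3' overlap is 1.

Longest perfect overlap: 1 complementary base pair; below the dimer-risk threshold (threshold 3).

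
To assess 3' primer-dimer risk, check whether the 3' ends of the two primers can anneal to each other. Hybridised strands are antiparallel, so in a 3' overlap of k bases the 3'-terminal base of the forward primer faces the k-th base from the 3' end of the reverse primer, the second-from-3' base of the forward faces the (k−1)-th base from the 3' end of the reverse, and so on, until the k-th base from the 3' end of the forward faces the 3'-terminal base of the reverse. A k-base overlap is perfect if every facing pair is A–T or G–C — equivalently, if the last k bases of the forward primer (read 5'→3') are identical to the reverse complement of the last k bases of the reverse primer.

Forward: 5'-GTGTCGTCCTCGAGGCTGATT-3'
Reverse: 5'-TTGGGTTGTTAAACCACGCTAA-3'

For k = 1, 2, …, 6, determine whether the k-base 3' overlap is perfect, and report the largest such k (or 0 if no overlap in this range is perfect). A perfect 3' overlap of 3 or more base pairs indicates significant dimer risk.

Last 6 bases (5'→3') — forward …CTGATT, reverse …CGCTAA.
Reverse complement of the reverse primer's last 6 bases: TTAGCG; its first k bases are the reverse complement of the reverse primer's last k bases, so a perfect k-base overlap needs the forward primer's last k bases to equal them.
Comparing (forward last k vs required): k=1: T vs T ✓; k=2: TT vs TT ✓; k=3: ATT vs TTA ✗; k=4: GATT vs TTAG ✗; k=5: TGATT vs TTAGC ✗; k=6: CTGATT vs TTAGCG ✗.
Perfect overlaps at k = 1, 2; the largest is 2.

Longest perfect overlap: 2 complementary base pairs; below the dimer-risk threshold (threshold 3).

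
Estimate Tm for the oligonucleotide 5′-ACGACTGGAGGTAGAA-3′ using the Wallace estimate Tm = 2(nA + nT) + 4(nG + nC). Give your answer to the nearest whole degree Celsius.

48°C

Base counts: A=6, T=2, G=6, C=2 (length 16).
Tm = 2·(6+2) + 4·(6+2) = 2·8 + 4·8 = 16 + 32 = 48°C.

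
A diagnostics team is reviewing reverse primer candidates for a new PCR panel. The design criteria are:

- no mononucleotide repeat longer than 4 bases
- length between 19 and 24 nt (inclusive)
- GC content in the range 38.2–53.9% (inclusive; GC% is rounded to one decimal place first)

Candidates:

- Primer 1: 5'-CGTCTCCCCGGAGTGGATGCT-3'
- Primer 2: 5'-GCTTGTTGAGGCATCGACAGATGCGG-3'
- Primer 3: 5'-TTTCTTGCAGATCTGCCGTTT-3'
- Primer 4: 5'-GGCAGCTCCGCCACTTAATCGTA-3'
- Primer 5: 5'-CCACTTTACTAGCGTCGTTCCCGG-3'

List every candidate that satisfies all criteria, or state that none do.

Primer 3 only.

Primer 1 (21 nt, A=2 T=5 G=7 C=7): longest run = 4 ✓; length 21 ✓; GC 14/21 = 66.7%, outside 38.2–53.9% ✗ — fails.
Primer 2 (26 nt, A=5 T=6 G=10 C=5): longest run = 2 ✓; length 26, outside 19–24 ✗; GC 15/26 = 57.7%, outside 38.2–53.9% ✗ — fails.
Primer 3 (21 nt, A=2 T=10 G=4 C=5): longest run = 3 ✓; length 21 ✓; GC 9/21 = 42.9% ✓ — passes.
Primer 4 (23 nt, A=5 T=5 G=5 C=8): longest run = 2 ✓; length 23 ✓; GC 13/23 = 56.5%, outside 38.2–53.9% ✗ — fails.
Primer 5 (24 nt, A=3 T=7 G=5 C=9): longest run = 3 ✓; length 24 ✓; GC 14/24 = 58.3%, outside 38.2–53.9% ✗ — fails.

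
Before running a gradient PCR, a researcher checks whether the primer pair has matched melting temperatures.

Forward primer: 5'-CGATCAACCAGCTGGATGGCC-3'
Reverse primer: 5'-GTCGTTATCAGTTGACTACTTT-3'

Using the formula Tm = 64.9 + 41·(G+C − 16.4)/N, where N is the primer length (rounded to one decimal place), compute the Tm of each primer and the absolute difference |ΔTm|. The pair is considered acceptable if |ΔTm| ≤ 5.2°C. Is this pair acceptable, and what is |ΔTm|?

Forward: G+C = 13, N = 21 → Tm = 64.9 + 41·(13 − 16.4)/21 = 58.3°C.
Reverse: G+C = 8, N = 22 → Tm = 64.9 + 41·(8 − 16.4)/22 = 49.2°C.
|ΔTm| = |58.3 − 49.2| = 9.1°C, > 5.2°C.

|ΔTm| = 9.1°C; the pair is not acceptable.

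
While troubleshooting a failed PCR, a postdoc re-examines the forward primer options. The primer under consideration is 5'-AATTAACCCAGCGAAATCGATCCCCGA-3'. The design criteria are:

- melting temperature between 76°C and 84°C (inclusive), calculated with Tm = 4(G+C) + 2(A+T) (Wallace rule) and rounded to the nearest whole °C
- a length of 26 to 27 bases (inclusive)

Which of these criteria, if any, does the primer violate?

Base counts: A=10, T=4, G=4, C=9 (length 27).
Tm: Tm = 2·14 + 4·13 = 80°C ✓
length: length 27 ✓

Meets all criteria.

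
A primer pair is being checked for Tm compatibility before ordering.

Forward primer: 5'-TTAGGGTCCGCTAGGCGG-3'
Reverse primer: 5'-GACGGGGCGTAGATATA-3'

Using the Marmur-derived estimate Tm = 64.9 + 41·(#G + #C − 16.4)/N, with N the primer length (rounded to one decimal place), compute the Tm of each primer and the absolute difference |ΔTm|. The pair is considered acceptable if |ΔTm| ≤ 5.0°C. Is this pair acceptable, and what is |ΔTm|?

Forward: G+C = 12, N = 18 → Tm = 64.9 + 41·(12 − 16.4)/18 = 54.9°C.
Reverse: G+C = 9, N = 17 → Tm = 64.9 + 41·(9 − 16.4)/17 = 47.1°C.
|ΔTm| = |54.9 − 47.1| = 7.8°C, > 5.0°C.

|ΔTm| = 7.8°C; the pair is not acceptable.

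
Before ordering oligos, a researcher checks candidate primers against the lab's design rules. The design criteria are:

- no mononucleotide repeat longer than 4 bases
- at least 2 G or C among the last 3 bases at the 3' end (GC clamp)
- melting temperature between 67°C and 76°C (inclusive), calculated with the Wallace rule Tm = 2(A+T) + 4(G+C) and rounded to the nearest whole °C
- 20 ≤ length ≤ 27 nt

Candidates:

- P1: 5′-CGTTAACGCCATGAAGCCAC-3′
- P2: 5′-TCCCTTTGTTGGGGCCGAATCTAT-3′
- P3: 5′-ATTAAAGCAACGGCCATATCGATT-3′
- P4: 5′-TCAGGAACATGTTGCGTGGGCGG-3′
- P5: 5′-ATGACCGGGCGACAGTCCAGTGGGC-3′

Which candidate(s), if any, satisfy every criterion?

P4 only.

P1 (20 nt, A=6 T=3 G=4 C=7): longest run = 2 ✓; 3' end CAC has 2 G/C ✓; Tm = 2·9 + 4·11 = 62°C, outside 67–76°C ✗; length 20 ✓ — fails.
P2 (24 nt, A=3 T=9 G=6 C=6): longest run = 4 ✓; 3' end TAT has 0 G/C, need ≥2 ✗; Tm = 2·12 + 4·12 = 72°C ✓; length 24 ✓ — fails.
P3 (24 nt, A=9 T=6 G=4 C=5): longest run = 3 ✓; 3' end ATT has 0 G/C, need ≥2 ✗; Tm = 2·15 + 4·9 = 66°C, outside 67–76°C ✗; length 24 ✓ — fails.
P4 (23 nt, A=4 T=5 G=10 C=4): longest run = 3 ✓; 3' end CGG has 3 G/C ✓; Tm = 2·9 + 4·14 = 74°C ✓; length 23 ✓ — passes.
P5 (25 nt, A=5 T=3 G=10 C=7): longest run = 3 ✓; 3' end GGC has 3 G/C ✓; Tm = 2·8 + 4·17 = 84°C, outside 67–76°C ✗; length 25 ✓ — fails.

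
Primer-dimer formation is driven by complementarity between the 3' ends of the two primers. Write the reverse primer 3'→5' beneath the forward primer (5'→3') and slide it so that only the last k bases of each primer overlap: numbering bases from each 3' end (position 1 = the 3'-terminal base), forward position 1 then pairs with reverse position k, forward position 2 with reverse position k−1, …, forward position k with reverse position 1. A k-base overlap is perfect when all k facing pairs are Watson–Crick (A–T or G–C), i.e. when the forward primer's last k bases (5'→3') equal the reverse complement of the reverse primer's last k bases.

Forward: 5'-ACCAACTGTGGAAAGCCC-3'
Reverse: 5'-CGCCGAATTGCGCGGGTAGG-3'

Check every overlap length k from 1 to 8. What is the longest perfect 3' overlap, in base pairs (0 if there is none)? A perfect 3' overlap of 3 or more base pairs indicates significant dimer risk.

Longest perfect overlap: 2 complementary base pairs; below the dimer-risk threshold (threshold 3).

Last 8 bases (5'→3') — forward …GAAAGCCC, reverse …CGGGTAGG.
Reverse complement of the reverse primer's last 8 bases: CCTACCCG; its first k bases are the reverse complement of the reverse primer's last k bases, so a perfect k-base overlap needs the forward primer's last k bases to equal them.
Comparing (forward last k vs required): k=1: C vs C ✓; k=2: CC vs CC ✓; k=3: CCC vs CCT ✗; k=4: GCCC vs CCTA ✗; k=5: AGCCC vs CCTAC ✗; k=6: AAGCCC vs CCTACC ✗; k=7: AAAGCCC vs CCTACCC ✗; k=8: GAAAGCCC vs CCTACCCG ✗.
Perfect overlaps at k = 1, 2; the largest is 2.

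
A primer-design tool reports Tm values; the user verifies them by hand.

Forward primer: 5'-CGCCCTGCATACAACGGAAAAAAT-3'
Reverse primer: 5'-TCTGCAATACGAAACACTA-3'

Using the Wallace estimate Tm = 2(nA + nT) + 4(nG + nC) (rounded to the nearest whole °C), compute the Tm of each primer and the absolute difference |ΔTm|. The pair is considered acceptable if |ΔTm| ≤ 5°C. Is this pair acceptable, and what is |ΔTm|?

Forward: A=10 T=3 G=4 C=7 → Tm = 2·13 + 4·11 = 70°C.
Reverse: A=8 T=4 G=2 C=5 → Tm = 2·12 + 4·7 = 52°C.
|ΔTm| = |70 − 52| = 18°C, > 5°C.

|ΔTm| = 18°C; the pair is not acceptable.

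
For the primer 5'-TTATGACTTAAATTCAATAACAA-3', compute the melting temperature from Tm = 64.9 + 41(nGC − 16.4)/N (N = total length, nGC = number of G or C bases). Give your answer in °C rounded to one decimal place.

Base counts: A=11, T=8, G=1, C=3; G+C = 4, N = 23.
Tm = 64.9 + 41·(4 − 16.4)/23 = 64.9 + -508.40/23 = 42.8°C.

42.8°C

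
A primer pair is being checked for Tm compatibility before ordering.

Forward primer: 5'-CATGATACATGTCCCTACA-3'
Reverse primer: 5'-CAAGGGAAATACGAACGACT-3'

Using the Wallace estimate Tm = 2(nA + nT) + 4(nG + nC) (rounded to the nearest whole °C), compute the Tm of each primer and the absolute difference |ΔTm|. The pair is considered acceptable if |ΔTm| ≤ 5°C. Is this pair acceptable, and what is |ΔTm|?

|ΔTm| = 4°C; the pair is acceptable.

Forward: A=6 T=5 G=2 C=6 → Tm = 2·11 + 4·8 = 54°C.
Reverse: A=9 T=2 G=5 C=4 → Tm = 2·11 + 4·9 = 58°C.
|ΔTm| = |54 − 58| = 4°C, ≤ 5°C.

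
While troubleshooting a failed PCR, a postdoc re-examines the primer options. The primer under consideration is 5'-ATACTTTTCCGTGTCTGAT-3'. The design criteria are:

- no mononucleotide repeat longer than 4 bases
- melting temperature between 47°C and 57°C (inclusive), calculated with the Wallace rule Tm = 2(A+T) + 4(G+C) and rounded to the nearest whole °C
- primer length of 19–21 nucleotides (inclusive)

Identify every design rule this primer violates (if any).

Base counts: A=3, T=9, G=3, C=4 (length 19).
homopolymer run: longest run = 4 ✓
Tm: Tm = 2·12 + 4·7 = 52°C ✓
length: length 19 ✓

Meets all criteria.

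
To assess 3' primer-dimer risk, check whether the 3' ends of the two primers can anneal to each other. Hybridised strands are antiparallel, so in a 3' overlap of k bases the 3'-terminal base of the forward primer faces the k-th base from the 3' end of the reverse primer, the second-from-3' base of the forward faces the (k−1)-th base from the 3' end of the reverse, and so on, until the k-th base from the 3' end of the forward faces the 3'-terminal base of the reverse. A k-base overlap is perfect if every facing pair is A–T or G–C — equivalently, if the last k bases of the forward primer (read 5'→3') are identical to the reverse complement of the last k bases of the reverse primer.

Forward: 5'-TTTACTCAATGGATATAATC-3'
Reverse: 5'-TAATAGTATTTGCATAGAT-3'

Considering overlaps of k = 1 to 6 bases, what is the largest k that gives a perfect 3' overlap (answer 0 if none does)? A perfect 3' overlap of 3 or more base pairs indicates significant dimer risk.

Last 6 bases (5'→3') — forward …ATAATC, reverse …ATAGAT.
Reverse complement of the reverse primer's last 6 bases: ATCTAT; its first k bases are the reverse complement of the reverse primer's last k bases, so a perfect k-base overlap needs the forward primer's last k bases to equal them.
Comparing (forward last k vs required): k=1: C vs A ✗; k=2: TC vs AT ✗; k=3: ATC vs ATC ✓; k=4: AATC vs ATCT ✗; k=5: TAATC vs ATCTA ✗; k=6: ATAATC vs ATCTAT ✗.
Only k = 3 is perfect, so the longest perfect 3' overlap is 3.

Longest perfect overlap: 3 complementary base pairs; significant dimer risk (threshold 3).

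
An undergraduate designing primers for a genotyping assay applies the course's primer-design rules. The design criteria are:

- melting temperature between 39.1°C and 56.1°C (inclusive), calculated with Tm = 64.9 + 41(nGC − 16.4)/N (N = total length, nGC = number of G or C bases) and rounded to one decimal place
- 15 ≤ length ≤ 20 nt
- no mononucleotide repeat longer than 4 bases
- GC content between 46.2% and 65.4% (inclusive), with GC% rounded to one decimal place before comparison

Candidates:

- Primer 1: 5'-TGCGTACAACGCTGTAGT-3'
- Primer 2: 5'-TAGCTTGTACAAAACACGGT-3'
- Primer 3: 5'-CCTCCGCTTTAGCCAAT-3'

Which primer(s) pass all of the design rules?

Primer 1 and Primer 3.

Primer 1 (18 nt, A=4 T=5 G=5 C=4): Tm = 64.9 + 41·(9 − 16.4)/18 = 48.0°C ✓; length 18 ✓; longest run = 2 ✓; GC 9/18 = 50.0% ✓ — passes.
Primer 2 (20 nt, A=7 T=5 G=4 C=4): Tm = 64.9 + 41·(8 − 16.4)/20 = 47.7°C ✓; length 20 ✓; longest run = 4 ✓; GC 8/20 = 40.0%, outside 46.2–65.4% ✗ — fails.
Primer 3 (17 nt, A=3 T=5 G=2 C=7): Tm = 64.9 + 41·(9 − 16.4)/17 = 47.1°C ✓; length 17 ✓; longest run = 3 ✓; GC 9/17 = 52.9% ✓ — passes.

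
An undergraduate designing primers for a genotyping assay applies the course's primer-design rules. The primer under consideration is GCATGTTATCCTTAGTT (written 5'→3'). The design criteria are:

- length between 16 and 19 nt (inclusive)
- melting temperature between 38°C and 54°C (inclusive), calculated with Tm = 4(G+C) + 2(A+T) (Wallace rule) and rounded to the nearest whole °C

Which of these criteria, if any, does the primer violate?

Meets all criteria.

Base counts: A=3, T=8, G=3, C=3 (length 17).
length: length 17 ✓
Tm: Tm = 2·11 + 4·6 = 46°C ✓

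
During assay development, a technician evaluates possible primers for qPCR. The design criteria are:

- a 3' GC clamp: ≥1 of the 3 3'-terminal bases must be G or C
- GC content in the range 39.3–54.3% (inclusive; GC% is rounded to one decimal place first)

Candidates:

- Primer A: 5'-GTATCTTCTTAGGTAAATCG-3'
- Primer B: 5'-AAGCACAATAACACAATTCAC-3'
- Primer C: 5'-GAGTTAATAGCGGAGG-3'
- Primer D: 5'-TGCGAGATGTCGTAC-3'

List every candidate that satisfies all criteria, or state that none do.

Primer A (20 nt, A=5 T=8 G=4 C=3): 3' end TCG has 2 G/C ✓; GC 7/20 = 35.0%, outside 39.3–54.3% ✗ — fails.
Primer B (21 nt, A=11 T=3 G=1 C=6): 3' end CAC has 2 G/C ✓; GC 7/21 = 33.3%, outside 39.3–54.3% ✗ — fails.
Primer C (16 nt, A=5 T=3 G=7 C=1): 3' end AGG has 2 G/C ✓; GC 8/16 = 50.0% ✓ — passes.
Primer D (15 nt, A=3 T=4 G=5 C=3): 3' end TAC has 1 G/C ✓; GC 8/15 = 53.3% ✓ — passes.

Primer C and Primer D.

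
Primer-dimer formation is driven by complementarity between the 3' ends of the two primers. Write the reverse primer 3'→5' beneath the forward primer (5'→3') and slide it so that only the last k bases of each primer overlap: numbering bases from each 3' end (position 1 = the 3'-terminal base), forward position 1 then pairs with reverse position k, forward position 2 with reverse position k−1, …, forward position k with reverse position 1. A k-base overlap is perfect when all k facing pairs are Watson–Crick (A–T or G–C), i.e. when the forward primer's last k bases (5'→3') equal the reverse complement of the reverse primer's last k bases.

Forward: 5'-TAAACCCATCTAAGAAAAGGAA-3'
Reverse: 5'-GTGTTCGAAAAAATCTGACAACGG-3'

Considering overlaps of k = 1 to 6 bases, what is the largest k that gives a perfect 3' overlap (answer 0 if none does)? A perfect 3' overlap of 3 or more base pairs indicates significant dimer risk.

Last 6 bases (5'→3') — forward …AAGGAA, reverse …CAACGG.
Reverse complement of the reverse primer's last 6 bases: CCGTTG; its first k bases are the reverse complement of the reverse primer's last k bases, so a perfect k-base overlap needs the forward primer's last k bases to equal them.
Comparing (forward last k vs required): k=1: A vs C ✗; k=2: AA vs CC ✗; k=3: GAA vs CCG ✗; k=4: GGAA vs CCGT ✗; k=5: AGGAA vs CCGTT ✗; k=6: AAGGAA vs CCGTTG ✗.
No overlap length from 1 to 6 is perfect, so the longest perfect 3' overlap is 0.

Longest perfect overlap: 0 complementary base pairs; below the dimer-risk threshold (threshold 3).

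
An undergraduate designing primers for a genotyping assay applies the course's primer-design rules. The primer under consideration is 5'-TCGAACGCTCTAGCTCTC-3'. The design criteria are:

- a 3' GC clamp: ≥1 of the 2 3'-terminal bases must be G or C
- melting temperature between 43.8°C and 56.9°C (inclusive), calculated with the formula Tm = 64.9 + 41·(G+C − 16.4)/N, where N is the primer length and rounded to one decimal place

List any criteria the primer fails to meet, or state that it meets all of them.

Base counts: A=3, T=5, G=3, C=7 (length 18).
GC clamp: 3' end TC has 1 G/C ✓
Tm: Tm = 64.9 + 41·(10 − 16.4)/18 = 50.3°C ✓

Meets all criteria.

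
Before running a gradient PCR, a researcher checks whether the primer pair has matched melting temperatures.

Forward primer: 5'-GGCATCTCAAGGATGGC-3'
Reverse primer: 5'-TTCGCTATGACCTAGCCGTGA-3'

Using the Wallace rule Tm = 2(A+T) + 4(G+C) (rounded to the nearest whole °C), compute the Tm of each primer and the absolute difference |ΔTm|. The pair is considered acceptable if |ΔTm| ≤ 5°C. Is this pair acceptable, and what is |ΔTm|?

Forward: A=4 T=3 G=6 C=4 → Tm = 2·7 + 4·10 = 54°C.
Reverse: A=4 T=6 G=5 C=6 → Tm = 2·10 + 4·11 = 64°C.
|ΔTm| = |54 − 64| = 10°C, > 5°C.

|ΔTm| = 10°C; the pair is not acceptable.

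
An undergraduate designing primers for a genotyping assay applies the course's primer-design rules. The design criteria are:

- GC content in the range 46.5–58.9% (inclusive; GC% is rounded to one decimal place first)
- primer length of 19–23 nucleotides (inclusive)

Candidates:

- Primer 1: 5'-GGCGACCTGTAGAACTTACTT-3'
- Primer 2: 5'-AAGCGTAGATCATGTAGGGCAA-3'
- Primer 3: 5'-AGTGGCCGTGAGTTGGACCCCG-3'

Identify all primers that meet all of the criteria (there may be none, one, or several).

Primer 1 (21 nt, A=5 T=6 G=5 C=5): GC 10/21 = 47.6% ✓; length 21 ✓ — passes.
Primer 2 (22 nt, A=8 T=4 G=7 C=3): GC 10/22 = 45.5%, outside 46.5–58.9% ✗; length 22 ✓ — fails.
Primer 3 (22 nt, A=3 T=4 G=9 C=6): GC 15/22 = 68.2%, outside 46.5–58.9% ✗; length 22 ✓ — fails.

Primer 1 only.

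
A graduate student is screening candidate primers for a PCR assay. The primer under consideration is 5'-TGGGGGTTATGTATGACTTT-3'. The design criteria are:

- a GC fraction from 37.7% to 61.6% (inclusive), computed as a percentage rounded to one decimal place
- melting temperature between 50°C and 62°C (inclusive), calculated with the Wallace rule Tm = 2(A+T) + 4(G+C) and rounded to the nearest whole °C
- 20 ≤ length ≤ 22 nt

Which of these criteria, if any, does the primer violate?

Base counts: A=3, T=9, G=7, C=1 (length 20).
GC content: GC 8/20 = 40.0% ✓
Tm: Tm = 2·12 + 4·8 = 56°C ✓
length: length 20 ✓

Meets all criteria.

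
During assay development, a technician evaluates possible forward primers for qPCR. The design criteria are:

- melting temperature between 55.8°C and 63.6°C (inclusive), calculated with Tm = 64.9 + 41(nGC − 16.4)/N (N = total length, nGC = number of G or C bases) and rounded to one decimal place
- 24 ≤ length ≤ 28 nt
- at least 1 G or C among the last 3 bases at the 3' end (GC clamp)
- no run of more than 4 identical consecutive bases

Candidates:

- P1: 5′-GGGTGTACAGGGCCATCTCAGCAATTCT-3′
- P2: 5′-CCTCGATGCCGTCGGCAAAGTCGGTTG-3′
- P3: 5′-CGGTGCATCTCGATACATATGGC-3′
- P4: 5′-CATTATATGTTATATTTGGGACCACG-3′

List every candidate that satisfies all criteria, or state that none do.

P1 (28 nt, A=6 T=7 G=8 C=7): Tm = 64.9 + 41·(15 − 16.4)/28 = 62.9°C ✓; length 28 ✓; 3' end TCT has 1 G/C ✓; longest run = 3 ✓ — passes.
P2 (27 nt, A=4 T=6 G=9 C=8): Tm = 64.9 + 41·(17 − 16.4)/27 = 65.8°C, outside 55.8–63.6°C ✗; length 27 ✓; 3' end TTG has 1 G/C ✓; longest run = 3 ✓ — fails.
P3 (23 nt, A=5 T=6 G=6 C=6): Tm = 64.9 + 41·(12 − 16.4)/23 = 57.1°C ✓; length 23, outside 24–28 ✗; 3' end GGC has 3 G/C ✓; longest run = 2 ✓ — fails.
P4 (26 nt, A=7 T=10 G=5 C=4): Tm = 64.9 + 41·(9 − 16.4)/26 = 53.2°C, outside 55.8–63.6°C ✗; length 26 ✓; 3' end ACG has 2 G/C ✓; longest run = 3 ✓ — fails.

P1 only.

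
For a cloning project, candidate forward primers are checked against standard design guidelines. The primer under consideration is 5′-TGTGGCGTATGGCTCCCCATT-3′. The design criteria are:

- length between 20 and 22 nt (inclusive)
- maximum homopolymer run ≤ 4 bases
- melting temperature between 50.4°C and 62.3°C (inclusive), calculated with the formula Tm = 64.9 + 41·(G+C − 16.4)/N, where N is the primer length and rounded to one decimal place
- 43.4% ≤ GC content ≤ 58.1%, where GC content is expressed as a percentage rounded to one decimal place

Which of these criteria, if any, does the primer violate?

Meets all criteria.

Base counts: A=2, T=7, G=6, C=6 (length 21).
length: length 21 ✓
homopolymer run: longest run = 4 ✓
Tm: Tm = 64.9 + 41·(12 − 16.4)/21 = 56.3°C ✓
GC content: GC 12/21 = 57.1% ✓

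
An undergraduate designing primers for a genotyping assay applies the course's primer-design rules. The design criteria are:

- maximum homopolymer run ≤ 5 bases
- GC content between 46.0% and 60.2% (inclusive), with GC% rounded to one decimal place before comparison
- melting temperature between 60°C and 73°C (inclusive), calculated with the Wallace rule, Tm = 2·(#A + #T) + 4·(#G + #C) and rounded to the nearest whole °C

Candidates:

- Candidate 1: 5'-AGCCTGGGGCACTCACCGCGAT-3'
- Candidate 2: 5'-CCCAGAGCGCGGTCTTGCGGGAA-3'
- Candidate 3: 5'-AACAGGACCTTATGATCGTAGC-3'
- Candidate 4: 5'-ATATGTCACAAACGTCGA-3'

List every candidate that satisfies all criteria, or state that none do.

Candidate 1 (22 nt, A=4 T=3 G=7 C=8): longest run = 4 ✓; GC 15/22 = 68.2%, outside 46.0–60.2% ✗; Tm = 2·7 + 4·15 = 74°C, outside 60–73°C ✗ — fails.
Candidate 2 (23 nt, A=4 T=3 G=9 C=7): longest run = 3 ✓; GC 16/23 = 69.6%, outside 46.0–60.2% ✗; Tm = 2·7 + 4·16 = 78°C, outside 60–73°C ✗ — fails.
Candidate 3 (22 nt, A=7 T=5 G=5 C=5): longest run = 2 ✓; GC 10/22 = 45.5%, outside 46.0–60.2% ✗; Tm = 2·12 + 4·10 = 64°C ✓ — fails.
Candidate 4 (18 nt, A=7 T=4 G=3 C=4): longest run = 3 ✓; GC 7/18 = 38.9%, outside 46.0–60.2% ✗; Tm = 2·11 + 4·7 = 50°C, outside 60–73°C ✗ — fails.

None of the candidates satisfy all criteria.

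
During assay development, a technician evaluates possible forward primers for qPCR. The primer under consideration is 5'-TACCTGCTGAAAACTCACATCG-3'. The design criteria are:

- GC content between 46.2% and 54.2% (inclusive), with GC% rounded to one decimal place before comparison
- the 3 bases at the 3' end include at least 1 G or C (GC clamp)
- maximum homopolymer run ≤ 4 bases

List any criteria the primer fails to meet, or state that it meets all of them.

Fails: GC content.

Base counts: A=7, T=5, G=3, C=7 (length 22).
GC content: GC 10/22 = 45.5%, outside 46.2–54.2% ✗
GC clamp: 3' end TCG has 2 G/C ✓
homopolymer run: longest run = 4 ✓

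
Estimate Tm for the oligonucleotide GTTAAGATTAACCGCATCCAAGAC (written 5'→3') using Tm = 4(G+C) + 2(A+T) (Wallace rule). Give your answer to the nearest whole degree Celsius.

68°C

Base counts: A=9, T=5, G=4, C=6 (length 24).
Tm = 2·(9+5) + 4·(4+6) = 2·14 + 4·10 = 28 + 40 = 68°C.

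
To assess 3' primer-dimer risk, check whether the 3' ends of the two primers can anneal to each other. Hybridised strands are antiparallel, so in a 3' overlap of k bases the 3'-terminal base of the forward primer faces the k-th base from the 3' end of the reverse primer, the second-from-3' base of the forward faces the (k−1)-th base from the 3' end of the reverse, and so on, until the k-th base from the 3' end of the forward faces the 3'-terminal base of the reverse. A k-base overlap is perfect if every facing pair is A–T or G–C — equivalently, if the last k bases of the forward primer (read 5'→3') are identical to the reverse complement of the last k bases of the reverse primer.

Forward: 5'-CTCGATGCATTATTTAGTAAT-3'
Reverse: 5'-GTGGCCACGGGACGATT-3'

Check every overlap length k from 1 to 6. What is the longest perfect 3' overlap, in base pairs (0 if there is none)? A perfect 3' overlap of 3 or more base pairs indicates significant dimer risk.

Longest perfect overlap: 3 complementary base pairs; significant dimer risk (threshold 3).

Last 6 bases (5'→3') — forward …AGTAAT, reverse …ACGATT.
Reverse complement of the reverse primer's last 6 bases: AATCGT; its first k bases are the reverse complement of the reverse primer's last k bases, so a perfect k-base overlap needs the forward primer's last k bases to equal them.
Comparing (forward last k vs required): k=1: T vs A ✗; k=2: AT vs AA ✗; k=3: AAT vs AAT ✓; k=4: TAAT vs AATC ✗; k=5: GTAAT vs AATCG ✗; k=6: AGTAAT vs AATCGT ✗.
Only k = 3 is perfect, so the longest perfect 3' overlap is 3.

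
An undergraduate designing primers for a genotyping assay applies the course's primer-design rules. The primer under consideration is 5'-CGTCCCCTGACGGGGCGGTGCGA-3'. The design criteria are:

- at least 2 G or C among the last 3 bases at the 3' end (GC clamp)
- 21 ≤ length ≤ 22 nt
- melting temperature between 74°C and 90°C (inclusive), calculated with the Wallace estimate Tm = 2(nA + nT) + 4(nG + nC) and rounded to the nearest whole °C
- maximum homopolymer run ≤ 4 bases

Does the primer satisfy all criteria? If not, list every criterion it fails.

Base counts: A=2, T=3, G=10, C=8 (length 23).
GC clamp: 3' end CGA has 2 G/C ✓
length: length 23, outside 21–22 ✗
Tm: Tm = 2·5 + 4·18 = 82°C ✓
homopolymer run: longest run = 4 ✓

Fails: length.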